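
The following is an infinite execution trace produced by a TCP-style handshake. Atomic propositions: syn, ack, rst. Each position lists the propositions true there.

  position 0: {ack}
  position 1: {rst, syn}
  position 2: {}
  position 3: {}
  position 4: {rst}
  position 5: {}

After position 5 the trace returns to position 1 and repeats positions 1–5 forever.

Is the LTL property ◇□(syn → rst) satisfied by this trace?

□(syn → rst) holds at position 0, which is reachable from 0, so ◇□(syn → rst) holds.

Yes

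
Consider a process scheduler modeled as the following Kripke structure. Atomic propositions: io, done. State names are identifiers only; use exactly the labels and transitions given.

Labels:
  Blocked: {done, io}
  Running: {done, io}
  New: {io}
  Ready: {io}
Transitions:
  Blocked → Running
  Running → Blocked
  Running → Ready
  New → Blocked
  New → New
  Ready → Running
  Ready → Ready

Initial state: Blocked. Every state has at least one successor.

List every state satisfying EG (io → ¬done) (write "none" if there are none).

{New, Ready}

States satisfying io → ¬done: {New, Ready}.
States satisfying EG (io → ¬done): {New, Ready}.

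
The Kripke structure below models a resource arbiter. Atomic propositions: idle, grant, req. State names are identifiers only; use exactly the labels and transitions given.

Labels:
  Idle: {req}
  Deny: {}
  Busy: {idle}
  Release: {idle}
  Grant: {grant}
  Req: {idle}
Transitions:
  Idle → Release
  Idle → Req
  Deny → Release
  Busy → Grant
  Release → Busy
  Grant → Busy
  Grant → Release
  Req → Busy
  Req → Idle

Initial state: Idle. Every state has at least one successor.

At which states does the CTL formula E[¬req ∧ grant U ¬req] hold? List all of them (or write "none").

States satisfying ¬req ∧ grant: {Grant}.
States satisfying ¬req: {Deny, Busy, Release, Grant, Req}.
States satisfying E[¬req ∧ grant U ¬req]: {Deny, Busy, Release, Grant, Req}.

{Deny, Busy, Release, Grant, Req}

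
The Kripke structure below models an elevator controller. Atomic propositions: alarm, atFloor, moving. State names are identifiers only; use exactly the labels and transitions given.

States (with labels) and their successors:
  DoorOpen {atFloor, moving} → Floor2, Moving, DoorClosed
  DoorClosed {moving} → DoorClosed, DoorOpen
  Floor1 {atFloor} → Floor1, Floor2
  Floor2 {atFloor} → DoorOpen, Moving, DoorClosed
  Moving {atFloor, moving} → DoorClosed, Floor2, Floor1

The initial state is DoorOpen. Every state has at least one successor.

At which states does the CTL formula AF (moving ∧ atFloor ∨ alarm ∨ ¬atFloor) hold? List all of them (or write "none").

{DoorOpen, DoorClosed, Floor2, Moving}

States satisfying moving ∧ atFloor ∨ alarm ∨ ¬atFloor: {DoorOpen, DoorClosed, Moving}.
States satisfying AF (moving ∧ atFloor ∨ alarm ∨ ¬atFloor): {DoorOpen, DoorClosed, Floor2, Moving}.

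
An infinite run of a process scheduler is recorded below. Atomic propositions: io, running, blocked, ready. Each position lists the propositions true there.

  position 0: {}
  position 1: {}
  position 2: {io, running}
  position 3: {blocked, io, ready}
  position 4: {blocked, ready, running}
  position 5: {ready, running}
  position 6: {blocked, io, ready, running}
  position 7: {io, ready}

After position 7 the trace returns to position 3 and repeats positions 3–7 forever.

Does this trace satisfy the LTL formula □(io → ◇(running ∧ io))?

Holds

io → ◇(running ∧ io) holds at every position 0..7, and those are all positions ever visited, so □(io → ◇(running ∧ io)) holds.
Positions where io holds: 2, 3, 6, 7.
Check ◇(running ∧ io) at each: 2→ok, 3→ok, 6→ok, 7→ok.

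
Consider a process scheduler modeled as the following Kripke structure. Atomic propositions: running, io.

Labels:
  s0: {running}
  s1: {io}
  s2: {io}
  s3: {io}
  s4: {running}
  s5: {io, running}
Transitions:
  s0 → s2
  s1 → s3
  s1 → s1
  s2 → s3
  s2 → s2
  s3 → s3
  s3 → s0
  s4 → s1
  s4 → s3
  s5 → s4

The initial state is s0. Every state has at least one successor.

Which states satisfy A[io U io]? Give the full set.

{s1, s2, s3, s5}

States satisfying io: {s1, s2, s3, s5}.
States satisfying A[io U io]: {s1, s2, s3, s5}.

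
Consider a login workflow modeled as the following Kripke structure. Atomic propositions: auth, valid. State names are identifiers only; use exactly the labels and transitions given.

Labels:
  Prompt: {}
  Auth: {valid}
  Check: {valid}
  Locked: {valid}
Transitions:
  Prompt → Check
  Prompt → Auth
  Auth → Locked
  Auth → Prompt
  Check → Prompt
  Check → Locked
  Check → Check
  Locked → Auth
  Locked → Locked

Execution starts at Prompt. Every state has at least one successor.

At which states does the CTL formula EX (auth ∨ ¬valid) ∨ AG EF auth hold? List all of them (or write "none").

{Auth, Check}

States satisfying auth ∨ ¬valid: {Prompt}.
States satisfying EX (auth ∨ ¬valid): {Auth, Check}.
States satisfying EF auth: ∅.
States satisfying AG EF auth: ∅.
States satisfying EX (auth ∨ ¬valid) ∨ AG EF auth: {Auth, Check}.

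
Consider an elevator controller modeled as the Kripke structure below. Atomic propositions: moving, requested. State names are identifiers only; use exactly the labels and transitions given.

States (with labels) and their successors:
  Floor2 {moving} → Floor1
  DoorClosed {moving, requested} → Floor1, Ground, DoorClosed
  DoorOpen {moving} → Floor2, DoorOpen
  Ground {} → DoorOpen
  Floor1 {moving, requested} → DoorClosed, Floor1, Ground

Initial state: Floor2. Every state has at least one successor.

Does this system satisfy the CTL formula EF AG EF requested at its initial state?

States satisfying AG EF requested: {Floor2, DoorClosed, DoorOpen, Ground, Floor1}.
States satisfying EF AG EF requested: {Floor2, DoorClosed, DoorOpen, Ground, Floor1}.
Some path from Floor2 reaches a state where AG EF requested holds.
Floor2 ∈ Sat(EF AG EF requested).

Holds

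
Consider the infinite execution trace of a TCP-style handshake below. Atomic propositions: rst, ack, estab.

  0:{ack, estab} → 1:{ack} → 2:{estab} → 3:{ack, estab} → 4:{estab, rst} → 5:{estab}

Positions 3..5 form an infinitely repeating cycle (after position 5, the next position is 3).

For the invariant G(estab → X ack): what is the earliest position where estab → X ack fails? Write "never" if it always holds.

Check estab → X ack at each position in order: 0 ✓, 1 ✓, 2 ✓.
At position 3 the labels are {ack, estab} and the next position 4 has {estab, rst}, so estab → X ack is false there. This is the first violation.

3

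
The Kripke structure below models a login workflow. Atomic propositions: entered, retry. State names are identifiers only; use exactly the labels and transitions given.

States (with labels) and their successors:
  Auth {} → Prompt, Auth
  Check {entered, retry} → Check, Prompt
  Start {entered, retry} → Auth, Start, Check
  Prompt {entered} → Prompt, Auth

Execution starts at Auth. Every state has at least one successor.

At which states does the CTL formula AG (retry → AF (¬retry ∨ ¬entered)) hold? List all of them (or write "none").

{Auth, Prompt}

States satisfying retry → AF (¬retry ∨ ¬entered): {Auth, Prompt}.
States satisfying AG (retry → AF (¬retry ∨ ¬entered)): {Auth, Prompt}.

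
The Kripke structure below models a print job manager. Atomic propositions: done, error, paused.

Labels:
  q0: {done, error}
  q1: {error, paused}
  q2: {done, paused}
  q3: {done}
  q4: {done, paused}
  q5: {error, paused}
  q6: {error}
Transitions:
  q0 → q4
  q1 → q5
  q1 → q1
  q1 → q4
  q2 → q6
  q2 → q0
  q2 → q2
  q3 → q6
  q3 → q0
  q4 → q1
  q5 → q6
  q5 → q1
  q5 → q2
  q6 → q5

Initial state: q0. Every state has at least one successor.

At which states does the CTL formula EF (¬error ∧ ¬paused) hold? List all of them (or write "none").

{q3}

States satisfying ¬error ∧ ¬paused: {q3}.
States satisfying EF (¬error ∧ ¬paused): {q3}.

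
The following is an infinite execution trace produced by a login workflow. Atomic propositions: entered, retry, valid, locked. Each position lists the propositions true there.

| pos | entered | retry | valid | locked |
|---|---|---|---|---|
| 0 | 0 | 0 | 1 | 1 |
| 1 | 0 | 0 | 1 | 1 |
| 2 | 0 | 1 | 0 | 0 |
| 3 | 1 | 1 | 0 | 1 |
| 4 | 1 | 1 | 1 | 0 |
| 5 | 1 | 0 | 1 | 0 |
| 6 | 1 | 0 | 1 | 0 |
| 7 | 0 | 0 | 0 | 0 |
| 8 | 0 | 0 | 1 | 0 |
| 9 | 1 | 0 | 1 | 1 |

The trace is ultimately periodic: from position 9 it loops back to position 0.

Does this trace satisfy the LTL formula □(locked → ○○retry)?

No

locked → ○○retry must hold at every position from 0 onward. It fails at position 3, so □(locked → ○○retry) is false.
Positions where locked holds: 0, 1, 3, 9.
Check ○○retry at each: 0→ok, 1→ok, 3→fails, 9→fails.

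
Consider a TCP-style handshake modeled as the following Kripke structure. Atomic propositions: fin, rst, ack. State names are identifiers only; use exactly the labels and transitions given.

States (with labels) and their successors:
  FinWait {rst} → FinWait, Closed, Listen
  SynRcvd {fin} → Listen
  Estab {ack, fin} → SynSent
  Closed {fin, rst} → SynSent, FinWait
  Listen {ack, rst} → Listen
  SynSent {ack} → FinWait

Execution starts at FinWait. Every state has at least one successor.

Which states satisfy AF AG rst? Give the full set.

{SynRcvd, Listen}

States satisfying AG rst: {Listen}.
States satisfying AF AG rst: {SynRcvd, Listen}.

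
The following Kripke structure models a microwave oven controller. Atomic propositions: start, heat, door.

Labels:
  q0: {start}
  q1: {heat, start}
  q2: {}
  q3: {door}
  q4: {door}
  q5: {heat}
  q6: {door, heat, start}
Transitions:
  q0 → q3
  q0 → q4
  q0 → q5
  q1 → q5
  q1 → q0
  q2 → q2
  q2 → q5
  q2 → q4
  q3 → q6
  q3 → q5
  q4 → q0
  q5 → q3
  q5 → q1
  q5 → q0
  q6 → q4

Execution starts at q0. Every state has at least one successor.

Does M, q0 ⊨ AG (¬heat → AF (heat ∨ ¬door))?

States satisfying ¬heat → AF (heat ∨ ¬door): {q0, q1, q2, q3, q4, q5, q6}.
States satisfying AG (¬heat → AF (heat ∨ ¬door)): {q0, q1, q2, q3, q4, q5, q6}.
Every state reachable from q0 satisfies ¬heat → AF (heat ∨ ¬door).
q0 ∈ Sat(AG (¬heat → AF (heat ∨ ¬door))).

Holds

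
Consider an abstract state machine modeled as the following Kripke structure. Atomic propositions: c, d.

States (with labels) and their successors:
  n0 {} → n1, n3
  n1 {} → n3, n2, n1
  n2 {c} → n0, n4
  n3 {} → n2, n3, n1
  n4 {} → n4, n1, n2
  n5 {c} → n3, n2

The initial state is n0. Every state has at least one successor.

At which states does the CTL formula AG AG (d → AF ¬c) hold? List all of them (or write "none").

States satisfying AG (d → AF ¬c): {n0, n1, n2, n3, n4, n5}.
States satisfying AG AG (d → AF ¬c): {n0, n1, n2, n3, n4, n5}.

{n0, n1, n2, n3, n4, n5}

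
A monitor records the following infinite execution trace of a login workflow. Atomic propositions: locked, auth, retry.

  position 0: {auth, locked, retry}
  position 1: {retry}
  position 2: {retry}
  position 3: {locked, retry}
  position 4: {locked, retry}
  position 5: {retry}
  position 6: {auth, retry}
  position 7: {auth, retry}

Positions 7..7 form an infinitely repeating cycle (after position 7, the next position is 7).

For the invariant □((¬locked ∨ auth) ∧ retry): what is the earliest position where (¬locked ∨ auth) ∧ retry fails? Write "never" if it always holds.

3

Check (¬locked ∨ auth) ∧ retry at each position in order: 0 ✓, 1 ✓, 2 ✓.
At position 3 the labels are {locked, retry}, so (¬locked ∨ auth) ∧ retry is false there. This is the first violation.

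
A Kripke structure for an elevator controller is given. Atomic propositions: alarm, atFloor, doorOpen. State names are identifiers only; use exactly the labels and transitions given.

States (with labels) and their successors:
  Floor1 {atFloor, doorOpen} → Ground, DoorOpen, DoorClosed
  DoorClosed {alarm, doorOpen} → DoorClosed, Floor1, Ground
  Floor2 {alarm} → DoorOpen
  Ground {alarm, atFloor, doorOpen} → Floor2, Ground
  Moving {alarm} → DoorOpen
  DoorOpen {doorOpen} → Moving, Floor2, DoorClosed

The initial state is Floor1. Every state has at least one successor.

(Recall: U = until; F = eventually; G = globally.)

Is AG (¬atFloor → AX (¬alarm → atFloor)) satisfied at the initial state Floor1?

States satisfying ¬atFloor → AX (¬alarm → atFloor): {Floor1, DoorClosed, Ground, DoorOpen}.
States satisfying AG (¬atFloor → AX (¬alarm → atFloor)): ∅.
Floor2 is reachable from Floor1 and violates ¬atFloor → AX (¬alarm → atFloor), so AG fails at Floor1.
Floor1 ∉ Sat(AG (¬atFloor → AX (¬alarm → atFloor))).

Does not hold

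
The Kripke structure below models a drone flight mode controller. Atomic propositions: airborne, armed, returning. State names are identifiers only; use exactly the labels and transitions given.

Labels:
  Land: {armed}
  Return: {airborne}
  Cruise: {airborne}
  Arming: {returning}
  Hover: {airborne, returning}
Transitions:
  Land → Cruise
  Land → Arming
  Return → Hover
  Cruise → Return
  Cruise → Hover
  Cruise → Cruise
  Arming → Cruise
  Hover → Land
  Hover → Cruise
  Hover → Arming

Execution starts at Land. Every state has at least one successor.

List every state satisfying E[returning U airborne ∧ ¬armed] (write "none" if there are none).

States satisfying returning: {Arming, Hover}.
States satisfying airborne ∧ ¬armed: {Return, Cruise, Hover}.
States satisfying E[returning U airborne ∧ ¬armed]: {Return, Cruise, Arming, Hover}.

{Return, Cruise, Arming, Hover}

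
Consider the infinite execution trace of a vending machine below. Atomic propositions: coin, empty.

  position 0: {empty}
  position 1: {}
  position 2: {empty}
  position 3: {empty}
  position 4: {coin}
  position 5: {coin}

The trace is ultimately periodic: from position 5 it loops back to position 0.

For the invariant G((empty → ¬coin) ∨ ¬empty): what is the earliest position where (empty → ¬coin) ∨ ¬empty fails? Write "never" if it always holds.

never

(empty → ¬coin) ∨ ¬empty holds at every position 0..5, and those are all the positions the trace ever visits, so the invariant G((empty → ¬coin) ∨ ¬empty) is never violated.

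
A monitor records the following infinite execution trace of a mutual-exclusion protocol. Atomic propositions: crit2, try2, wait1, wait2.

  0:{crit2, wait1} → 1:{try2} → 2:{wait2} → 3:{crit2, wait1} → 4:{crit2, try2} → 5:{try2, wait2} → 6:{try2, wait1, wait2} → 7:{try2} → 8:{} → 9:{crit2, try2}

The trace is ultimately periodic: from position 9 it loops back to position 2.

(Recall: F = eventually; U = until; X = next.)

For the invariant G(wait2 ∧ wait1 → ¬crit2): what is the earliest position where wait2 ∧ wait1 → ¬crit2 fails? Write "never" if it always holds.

never

wait2 ∧ wait1 → ¬crit2 holds at every position 0..9, and those are all the positions the trace ever visits, so the invariant G(wait2 ∧ wait1 → ¬crit2) is never violated.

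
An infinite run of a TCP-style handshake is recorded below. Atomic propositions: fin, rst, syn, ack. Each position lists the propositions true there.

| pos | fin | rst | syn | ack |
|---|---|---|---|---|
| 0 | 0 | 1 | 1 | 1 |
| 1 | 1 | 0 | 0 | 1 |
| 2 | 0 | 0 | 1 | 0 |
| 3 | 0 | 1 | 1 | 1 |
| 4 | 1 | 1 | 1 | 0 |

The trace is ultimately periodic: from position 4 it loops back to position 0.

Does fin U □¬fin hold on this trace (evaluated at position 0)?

Walking from position 0: at position 0, □¬fin has not yet held and fin fails, so fin U □¬fin is false.

No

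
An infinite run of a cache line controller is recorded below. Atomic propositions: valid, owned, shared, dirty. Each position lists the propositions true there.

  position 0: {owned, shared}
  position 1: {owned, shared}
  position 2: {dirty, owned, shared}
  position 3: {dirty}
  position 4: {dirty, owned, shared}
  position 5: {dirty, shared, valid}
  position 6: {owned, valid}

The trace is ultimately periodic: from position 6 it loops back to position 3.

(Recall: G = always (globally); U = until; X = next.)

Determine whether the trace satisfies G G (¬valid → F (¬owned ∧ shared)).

Holds

G (¬valid → F (¬owned ∧ shared)) holds at every position 0..6, and those are all positions ever visited, so G G (¬valid → F (¬owned ∧ shared)) holds.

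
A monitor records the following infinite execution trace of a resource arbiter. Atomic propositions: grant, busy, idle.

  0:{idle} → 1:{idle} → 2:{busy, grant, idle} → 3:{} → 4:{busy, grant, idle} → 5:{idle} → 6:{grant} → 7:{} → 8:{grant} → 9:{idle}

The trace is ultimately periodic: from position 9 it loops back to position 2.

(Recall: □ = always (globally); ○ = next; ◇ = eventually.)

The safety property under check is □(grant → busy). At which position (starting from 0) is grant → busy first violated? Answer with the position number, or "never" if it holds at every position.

Check grant → busy at each position in order: 0 ✓, 1 ✓, 2 ✓, 3 ✓, 4 ✓, 5 ✓.
At position 6 the labels are {grant}, so grant → busy is false there. This is the first violation.

6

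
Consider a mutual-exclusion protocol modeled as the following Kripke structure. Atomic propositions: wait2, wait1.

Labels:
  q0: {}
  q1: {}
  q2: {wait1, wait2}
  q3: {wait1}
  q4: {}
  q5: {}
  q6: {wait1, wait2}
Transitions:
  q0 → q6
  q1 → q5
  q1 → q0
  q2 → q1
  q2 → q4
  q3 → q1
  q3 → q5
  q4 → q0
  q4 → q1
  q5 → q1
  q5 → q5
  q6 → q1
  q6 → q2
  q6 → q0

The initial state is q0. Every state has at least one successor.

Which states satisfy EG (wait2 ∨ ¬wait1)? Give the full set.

States satisfying wait2 ∨ ¬wait1: {q0, q1, q2, q4, q5, q6}.
States satisfying EG (wait2 ∨ ¬wait1): {q0, q1, q2, q4, q5, q6}.

{q0, q1, q2, q4, q5, q6}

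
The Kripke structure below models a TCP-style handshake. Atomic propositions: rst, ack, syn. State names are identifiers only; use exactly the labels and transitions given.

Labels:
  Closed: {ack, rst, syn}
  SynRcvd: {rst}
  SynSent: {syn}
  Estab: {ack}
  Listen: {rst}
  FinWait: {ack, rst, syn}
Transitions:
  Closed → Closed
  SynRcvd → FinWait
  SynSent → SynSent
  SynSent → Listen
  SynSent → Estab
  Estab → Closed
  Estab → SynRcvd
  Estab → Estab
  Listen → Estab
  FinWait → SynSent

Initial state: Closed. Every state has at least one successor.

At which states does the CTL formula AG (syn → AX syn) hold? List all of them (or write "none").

States satisfying syn → AX syn: {Closed, SynRcvd, Estab, Listen, FinWait}.
States satisfying AG (syn → AX syn): {Closed}.

{Closed}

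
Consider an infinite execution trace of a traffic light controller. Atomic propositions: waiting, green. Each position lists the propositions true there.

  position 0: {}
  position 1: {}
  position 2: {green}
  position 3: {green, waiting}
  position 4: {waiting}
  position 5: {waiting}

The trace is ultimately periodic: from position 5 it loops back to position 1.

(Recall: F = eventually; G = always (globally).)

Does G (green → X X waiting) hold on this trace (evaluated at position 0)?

green → X X waiting holds at every position 0..5, and those are all positions ever visited, so G (green → X X waiting) holds.
Positions where green holds: 2, 3.
Check X X waiting at each: 2→ok, 3→ok.

Holds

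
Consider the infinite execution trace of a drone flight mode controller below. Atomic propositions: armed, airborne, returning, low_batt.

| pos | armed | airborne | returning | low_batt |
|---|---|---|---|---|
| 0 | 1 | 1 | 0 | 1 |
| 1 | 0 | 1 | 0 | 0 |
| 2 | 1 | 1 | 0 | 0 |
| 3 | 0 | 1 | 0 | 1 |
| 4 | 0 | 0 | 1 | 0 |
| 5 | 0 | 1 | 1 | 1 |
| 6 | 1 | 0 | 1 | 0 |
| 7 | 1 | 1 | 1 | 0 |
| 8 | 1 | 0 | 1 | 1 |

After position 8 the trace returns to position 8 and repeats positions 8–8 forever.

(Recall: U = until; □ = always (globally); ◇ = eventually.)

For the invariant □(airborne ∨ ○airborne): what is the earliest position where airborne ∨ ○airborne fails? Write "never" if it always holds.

8

Check airborne ∨ ○airborne at each position in order: 0 ✓, 1 ✓, 2 ✓, 3 ✓, 4 ✓, 5 ✓, 6 ✓, 7 ✓.
At position 8 the labels are {armed, low_batt, returning} and the next position 8 has {armed, low_batt, returning}, so airborne ∨ ○airborne is false there. This is the first violation.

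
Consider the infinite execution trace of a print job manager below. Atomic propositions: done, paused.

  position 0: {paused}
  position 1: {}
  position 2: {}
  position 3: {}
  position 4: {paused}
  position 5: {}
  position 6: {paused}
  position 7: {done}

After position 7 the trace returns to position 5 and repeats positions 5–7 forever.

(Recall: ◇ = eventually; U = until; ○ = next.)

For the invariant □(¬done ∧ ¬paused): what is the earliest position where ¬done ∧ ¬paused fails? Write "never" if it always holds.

At position 0 the labels are {paused}, so ¬done ∧ ¬paused is false there. This is the first violation.

0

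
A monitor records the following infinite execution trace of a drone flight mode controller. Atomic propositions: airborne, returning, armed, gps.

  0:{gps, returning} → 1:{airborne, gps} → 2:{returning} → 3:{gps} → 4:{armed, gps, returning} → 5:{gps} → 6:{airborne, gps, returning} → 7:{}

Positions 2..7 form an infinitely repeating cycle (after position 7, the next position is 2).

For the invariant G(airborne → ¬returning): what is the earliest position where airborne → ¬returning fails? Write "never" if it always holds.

6

Check airborne → ¬returning at each position in order: 0 ✓, 1 ✓, 2 ✓, 3 ✓, 4 ✓, 5 ✓.
At position 6 the labels are {airborne, gps, returning}, so airborne → ¬returning is false there. This is the first violation.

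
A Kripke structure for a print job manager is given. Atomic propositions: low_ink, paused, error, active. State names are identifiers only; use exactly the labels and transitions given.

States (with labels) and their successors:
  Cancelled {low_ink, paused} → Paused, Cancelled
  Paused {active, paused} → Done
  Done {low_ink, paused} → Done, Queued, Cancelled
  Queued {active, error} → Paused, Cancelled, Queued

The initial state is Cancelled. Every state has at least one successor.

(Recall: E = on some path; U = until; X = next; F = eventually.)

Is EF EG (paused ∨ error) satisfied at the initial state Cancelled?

States satisfying EG (paused ∨ error): {Cancelled, Paused, Done, Queued}.
States satisfying EF EG (paused ∨ error): {Cancelled, Paused, Done, Queued}.
Some path from Cancelled reaches a state where EG (paused ∨ error) holds.
Cancelled ∈ Sat(EF EG (paused ∨ error)).

Satisfied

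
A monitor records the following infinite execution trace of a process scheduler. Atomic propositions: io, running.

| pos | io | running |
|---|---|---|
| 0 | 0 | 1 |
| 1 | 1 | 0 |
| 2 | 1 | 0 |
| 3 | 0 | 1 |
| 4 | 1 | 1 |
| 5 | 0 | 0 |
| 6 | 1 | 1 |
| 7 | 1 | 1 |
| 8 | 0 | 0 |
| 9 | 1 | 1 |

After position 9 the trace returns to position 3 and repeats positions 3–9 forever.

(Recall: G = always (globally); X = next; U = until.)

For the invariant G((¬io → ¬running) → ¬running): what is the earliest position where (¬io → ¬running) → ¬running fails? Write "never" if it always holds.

4

Check (¬io → ¬running) → ¬running at each position in order: 0 ✓, 1 ✓, 2 ✓, 3 ✓.
At position 4 the labels are {io, running}, so (¬io → ¬running) → ¬running is false there. This is the first violation.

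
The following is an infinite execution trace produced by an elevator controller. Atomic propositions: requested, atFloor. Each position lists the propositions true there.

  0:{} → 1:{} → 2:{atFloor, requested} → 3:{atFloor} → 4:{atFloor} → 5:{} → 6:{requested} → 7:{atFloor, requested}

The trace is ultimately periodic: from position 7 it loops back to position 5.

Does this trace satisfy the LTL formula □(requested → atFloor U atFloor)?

requested → atFloor U atFloor must hold at every position from 0 onward. It fails at position 6, so □(requested → atFloor U atFloor) is false.
Positions where requested holds: 2, 6, 7.
Check atFloor U atFloor at each: 2→ok, 6→fails, 7→ok.

Violated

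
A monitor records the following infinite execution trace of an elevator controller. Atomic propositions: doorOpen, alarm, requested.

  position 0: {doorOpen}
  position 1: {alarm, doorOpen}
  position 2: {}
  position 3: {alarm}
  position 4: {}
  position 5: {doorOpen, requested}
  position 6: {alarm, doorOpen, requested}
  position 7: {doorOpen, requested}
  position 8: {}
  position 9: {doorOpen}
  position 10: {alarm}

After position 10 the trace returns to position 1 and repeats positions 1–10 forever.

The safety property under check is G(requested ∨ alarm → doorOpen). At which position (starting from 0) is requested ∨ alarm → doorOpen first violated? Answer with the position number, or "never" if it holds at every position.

Check requested ∨ alarm → doorOpen at each position in order: 0 ✓, 1 ✓, 2 ✓.
At position 3 the labels are {alarm}, so requested ∨ alarm → doorOpen is false there. This is the first violation.

3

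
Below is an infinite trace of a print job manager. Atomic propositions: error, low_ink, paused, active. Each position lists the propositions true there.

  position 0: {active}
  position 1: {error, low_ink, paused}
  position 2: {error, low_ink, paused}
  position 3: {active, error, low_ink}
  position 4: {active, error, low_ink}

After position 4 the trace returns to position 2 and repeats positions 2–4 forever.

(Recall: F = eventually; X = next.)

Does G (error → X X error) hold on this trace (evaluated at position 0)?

error → X X error holds at every position 0..4, and those are all positions ever visited, so G (error → X X error) holds.
Positions where error holds: 1, 2, 3, 4.
Check X X error at each: 1→ok, 2→ok, 3→ok, 4→ok.

Holds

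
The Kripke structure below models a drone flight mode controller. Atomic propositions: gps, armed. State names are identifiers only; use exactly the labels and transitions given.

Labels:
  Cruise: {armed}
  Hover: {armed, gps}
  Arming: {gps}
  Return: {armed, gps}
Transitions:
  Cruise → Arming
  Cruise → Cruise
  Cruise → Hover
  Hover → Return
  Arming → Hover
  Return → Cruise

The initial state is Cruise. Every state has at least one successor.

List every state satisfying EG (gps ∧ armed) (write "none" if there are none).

States satisfying gps ∧ armed: {Hover, Return}.
States satisfying EG (gps ∧ armed): ∅.

none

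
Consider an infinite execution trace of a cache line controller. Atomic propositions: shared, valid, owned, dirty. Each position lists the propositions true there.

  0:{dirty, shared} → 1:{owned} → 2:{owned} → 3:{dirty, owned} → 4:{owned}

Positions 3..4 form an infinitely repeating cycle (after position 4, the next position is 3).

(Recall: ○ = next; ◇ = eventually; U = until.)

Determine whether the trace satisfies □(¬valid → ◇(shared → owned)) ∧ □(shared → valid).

No

¬valid → ◇(shared → owned) holds at every position 0..4, and those are all positions ever visited, so □(¬valid → ◇(shared → owned)) holds.
Positions where ¬valid holds: 0, 1, 2, 3, 4.
Check ◇(shared → owned) at each: 0→ok, 1→ok, 2→ok, 3→ok, 4→ok.
shared → valid must hold at every position from 0 onward. It fails at position 0, so □(shared → valid) is false.
Positions where shared holds: 0.
Check valid at each: 0→fails.
At position 0: □(¬valid → ◇(shared → owned)) is true; □(shared → valid) is false; so □(¬valid → ◇(shared → owned)) ∧ □(shared → valid) is false.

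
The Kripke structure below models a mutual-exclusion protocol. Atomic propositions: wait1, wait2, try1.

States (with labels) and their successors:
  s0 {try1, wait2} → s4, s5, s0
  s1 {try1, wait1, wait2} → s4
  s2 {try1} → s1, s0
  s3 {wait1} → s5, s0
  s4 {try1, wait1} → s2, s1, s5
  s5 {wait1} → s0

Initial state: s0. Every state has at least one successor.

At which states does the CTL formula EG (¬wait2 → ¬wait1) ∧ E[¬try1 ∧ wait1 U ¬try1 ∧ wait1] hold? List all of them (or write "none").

none

States satisfying ¬wait2 → ¬wait1: {s0, s1, s2}.
States satisfying EG (¬wait2 → ¬wait1): {s0, s2}.
States satisfying ¬try1 ∧ wait1: {s3, s5}.
States satisfying E[¬try1 ∧ wait1 U ¬try1 ∧ wait1]: {s3, s5}.
States satisfying EG (¬wait2 → ¬wait1) ∧ E[¬try1 ∧ wait1 U ¬try1 ∧ wait1]: ∅.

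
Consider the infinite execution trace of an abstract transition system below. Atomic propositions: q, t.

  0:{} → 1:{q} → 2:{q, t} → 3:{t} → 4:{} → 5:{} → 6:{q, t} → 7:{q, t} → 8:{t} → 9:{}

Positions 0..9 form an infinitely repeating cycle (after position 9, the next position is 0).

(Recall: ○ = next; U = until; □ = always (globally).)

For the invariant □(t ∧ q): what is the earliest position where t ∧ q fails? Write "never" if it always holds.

At position 0 the labels are {}, so t ∧ q is false there. This is the first violation.

0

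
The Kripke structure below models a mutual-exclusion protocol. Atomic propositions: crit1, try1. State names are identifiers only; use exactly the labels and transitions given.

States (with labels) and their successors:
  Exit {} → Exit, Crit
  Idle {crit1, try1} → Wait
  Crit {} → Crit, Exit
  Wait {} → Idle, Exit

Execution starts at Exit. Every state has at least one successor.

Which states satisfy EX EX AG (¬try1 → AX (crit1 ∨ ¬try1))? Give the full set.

{Exit, Idle, Crit, Wait}

States satisfying EX AG (¬try1 → AX (crit1 ∨ ¬try1)): {Exit, Idle, Crit, Wait}.
States satisfying EX EX AG (¬try1 → AX (crit1 ∨ ¬try1)): {Exit, Idle, Crit, Wait}.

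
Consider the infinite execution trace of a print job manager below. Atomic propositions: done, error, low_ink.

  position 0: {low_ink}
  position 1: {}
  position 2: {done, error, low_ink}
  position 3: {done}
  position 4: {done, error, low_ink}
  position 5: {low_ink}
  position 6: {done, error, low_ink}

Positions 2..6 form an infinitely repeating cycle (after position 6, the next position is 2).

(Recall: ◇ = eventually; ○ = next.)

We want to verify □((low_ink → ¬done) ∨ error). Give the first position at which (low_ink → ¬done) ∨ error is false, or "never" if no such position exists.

never

(low_ink → ¬done) ∨ error holds at every position 0..6, and those are all the positions the trace ever visits, so the invariant □((low_ink → ¬done) ∨ error) is never violated.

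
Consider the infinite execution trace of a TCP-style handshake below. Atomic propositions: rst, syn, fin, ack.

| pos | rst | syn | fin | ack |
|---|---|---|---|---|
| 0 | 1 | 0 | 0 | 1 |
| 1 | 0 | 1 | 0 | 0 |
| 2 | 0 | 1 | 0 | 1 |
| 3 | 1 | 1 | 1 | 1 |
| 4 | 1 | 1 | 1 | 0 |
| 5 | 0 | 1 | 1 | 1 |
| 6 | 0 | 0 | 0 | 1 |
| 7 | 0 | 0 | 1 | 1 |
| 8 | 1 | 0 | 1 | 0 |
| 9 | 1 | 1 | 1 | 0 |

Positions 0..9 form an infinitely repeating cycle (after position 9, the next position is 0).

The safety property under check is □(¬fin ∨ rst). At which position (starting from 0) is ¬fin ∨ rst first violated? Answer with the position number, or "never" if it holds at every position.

Check ¬fin ∨ rst at each position in order: 0 ✓, 1 ✓, 2 ✓, 3 ✓, 4 ✓.
At position 5 the labels are {ack, fin, syn}, so ¬fin ∨ rst is false there. This is the first violation.

5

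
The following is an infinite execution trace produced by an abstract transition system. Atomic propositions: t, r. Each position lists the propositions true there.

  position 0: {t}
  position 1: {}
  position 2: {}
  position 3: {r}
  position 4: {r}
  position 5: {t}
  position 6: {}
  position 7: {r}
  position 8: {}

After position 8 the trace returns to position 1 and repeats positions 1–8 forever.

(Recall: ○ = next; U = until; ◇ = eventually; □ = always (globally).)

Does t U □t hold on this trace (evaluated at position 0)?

No

Walking from position 0: at position 1, □t has not yet held and t fails, so t U □t is false.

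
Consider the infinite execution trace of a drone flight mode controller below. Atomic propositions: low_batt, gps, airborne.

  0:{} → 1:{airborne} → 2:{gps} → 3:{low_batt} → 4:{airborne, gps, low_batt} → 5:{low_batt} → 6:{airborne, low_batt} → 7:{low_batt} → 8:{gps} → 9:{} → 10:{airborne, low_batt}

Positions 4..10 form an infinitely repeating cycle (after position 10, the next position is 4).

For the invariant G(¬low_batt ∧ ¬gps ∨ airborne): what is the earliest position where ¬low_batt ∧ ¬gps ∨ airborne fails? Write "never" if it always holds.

Check ¬low_batt ∧ ¬gps ∨ airborne at each position in order: 0 ✓, 1 ✓.
At position 2 the labels are {gps}, so ¬low_batt ∧ ¬gps ∨ airborne is false there. This is the first violation.

2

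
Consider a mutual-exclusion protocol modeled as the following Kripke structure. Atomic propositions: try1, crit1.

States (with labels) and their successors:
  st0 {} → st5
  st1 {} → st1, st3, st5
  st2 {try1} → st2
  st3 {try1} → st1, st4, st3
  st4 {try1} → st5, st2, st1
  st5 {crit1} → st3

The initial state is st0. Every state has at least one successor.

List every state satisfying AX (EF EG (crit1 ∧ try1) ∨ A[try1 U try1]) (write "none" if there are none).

{st2, st5}

States satisfying EF EG (crit1 ∧ try1) ∨ A[try1 U try1]: {st2, st3, st4}.
States satisfying AX (EF EG (crit1 ∧ try1) ∨ A[try1 U try1]): {st2, st5}.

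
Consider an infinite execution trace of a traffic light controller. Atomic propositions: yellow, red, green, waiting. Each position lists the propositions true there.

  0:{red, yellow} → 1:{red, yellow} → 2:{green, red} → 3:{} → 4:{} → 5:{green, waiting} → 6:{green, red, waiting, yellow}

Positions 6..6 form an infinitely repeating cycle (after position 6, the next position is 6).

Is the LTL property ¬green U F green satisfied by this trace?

Walking from position 0: F green first holds at position 0, and ¬green holds at every earlier position along the way, so ¬green U F green holds.

Yes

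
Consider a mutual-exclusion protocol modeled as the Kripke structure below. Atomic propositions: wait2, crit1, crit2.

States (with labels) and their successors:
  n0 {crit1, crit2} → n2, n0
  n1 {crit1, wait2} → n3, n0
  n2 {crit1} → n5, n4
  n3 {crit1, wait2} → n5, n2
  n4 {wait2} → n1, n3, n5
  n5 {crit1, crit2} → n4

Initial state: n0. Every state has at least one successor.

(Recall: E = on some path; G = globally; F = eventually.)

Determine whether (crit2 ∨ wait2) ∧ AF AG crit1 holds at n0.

Does not hold

States satisfying crit2 ∨ wait2: {n0, n1, n3, n4, n5}.
States satisfying AG crit1: ∅.
States satisfying AF AG crit1: ∅.
States satisfying (crit2 ∨ wait2) ∧ AF AG crit1: ∅.
n0 ∉ Sat((crit2 ∨ wait2) ∧ AF AG crit1).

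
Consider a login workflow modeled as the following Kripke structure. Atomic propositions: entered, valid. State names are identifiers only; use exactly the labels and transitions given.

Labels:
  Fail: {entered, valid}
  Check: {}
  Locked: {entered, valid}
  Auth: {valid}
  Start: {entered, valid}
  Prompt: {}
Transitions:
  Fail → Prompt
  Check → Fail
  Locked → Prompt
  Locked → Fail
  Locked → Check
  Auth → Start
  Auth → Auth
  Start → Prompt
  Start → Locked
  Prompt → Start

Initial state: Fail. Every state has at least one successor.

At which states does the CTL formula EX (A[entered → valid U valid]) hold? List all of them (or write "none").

States satisfying A[entered → valid U valid]: {Fail, Check, Locked, Auth, Start, Prompt}.
States satisfying EX (A[entered → valid U valid]): {Fail, Check, Locked, Auth, Start, Prompt}.

{Fail, Check, Locked, Auth, Start, Prompt}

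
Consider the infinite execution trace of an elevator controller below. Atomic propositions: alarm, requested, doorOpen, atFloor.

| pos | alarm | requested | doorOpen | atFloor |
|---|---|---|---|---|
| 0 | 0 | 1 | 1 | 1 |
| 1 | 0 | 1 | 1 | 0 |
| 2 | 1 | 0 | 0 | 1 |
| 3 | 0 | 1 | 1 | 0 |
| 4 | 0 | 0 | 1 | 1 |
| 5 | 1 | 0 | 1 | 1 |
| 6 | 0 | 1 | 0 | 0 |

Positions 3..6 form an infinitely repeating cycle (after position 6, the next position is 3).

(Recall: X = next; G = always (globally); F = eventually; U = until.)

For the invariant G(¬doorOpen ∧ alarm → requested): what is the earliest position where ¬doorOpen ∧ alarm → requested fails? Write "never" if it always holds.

2

Check ¬doorOpen ∧ alarm → requested at each position in order: 0 ✓, 1 ✓.
At position 2 the labels are {alarm, atFloor}, so ¬doorOpen ∧ alarm → requested is false there. This is the first violation.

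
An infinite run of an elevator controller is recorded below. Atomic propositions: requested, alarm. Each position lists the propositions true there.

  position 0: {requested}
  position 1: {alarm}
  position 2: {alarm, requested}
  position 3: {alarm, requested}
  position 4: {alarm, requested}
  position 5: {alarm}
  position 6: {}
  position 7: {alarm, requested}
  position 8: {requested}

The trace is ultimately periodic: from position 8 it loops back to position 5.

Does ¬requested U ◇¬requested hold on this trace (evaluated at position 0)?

Walking from position 0: ◇¬requested first holds at position 0, and ¬requested holds at every earlier position along the way, so ¬requested U ◇¬requested holds.

Satisfied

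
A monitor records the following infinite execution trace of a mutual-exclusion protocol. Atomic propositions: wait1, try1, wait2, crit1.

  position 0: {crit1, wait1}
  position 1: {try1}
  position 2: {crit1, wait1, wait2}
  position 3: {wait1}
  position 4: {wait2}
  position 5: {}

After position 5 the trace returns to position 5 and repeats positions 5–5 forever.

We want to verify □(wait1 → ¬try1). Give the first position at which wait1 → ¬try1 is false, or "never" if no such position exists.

never

wait1 → ¬try1 holds at every position 0..5, and those are all the positions the trace ever visits, so the invariant □(wait1 → ¬try1) is never violated.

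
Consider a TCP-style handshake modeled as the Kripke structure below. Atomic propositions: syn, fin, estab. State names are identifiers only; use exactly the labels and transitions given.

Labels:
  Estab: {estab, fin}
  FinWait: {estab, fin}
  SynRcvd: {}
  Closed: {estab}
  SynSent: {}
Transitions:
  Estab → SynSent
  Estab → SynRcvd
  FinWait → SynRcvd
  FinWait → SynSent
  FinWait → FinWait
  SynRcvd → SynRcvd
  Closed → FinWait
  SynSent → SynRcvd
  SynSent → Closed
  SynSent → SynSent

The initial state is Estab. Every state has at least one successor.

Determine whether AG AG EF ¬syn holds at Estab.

Holds

States satisfying AG EF ¬syn: {Estab, FinWait, SynRcvd, Closed, SynSent}.
States satisfying AG AG EF ¬syn: {Estab, FinWait, SynRcvd, Closed, SynSent}.
Every state reachable from Estab satisfies AG EF ¬syn.
Estab ∈ Sat(AG AG EF ¬syn).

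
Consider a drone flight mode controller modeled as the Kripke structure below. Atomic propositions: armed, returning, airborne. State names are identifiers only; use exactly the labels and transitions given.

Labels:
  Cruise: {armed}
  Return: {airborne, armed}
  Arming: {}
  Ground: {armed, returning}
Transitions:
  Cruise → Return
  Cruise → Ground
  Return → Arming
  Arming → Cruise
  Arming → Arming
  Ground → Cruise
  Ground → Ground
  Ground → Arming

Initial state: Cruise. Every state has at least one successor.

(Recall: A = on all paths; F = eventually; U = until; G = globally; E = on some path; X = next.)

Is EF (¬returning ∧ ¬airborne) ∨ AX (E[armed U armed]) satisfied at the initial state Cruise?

States satisfying ¬returning ∧ ¬airborne: {Cruise, Arming}.
States satisfying EF (¬returning ∧ ¬airborne): {Cruise, Return, Arming, Ground}.
States satisfying E[armed U armed]: {Cruise, Return, Ground}.
States satisfying AX (E[armed U armed]): {Cruise}.
States satisfying EF (¬returning ∧ ¬airborne) ∨ AX (E[armed U armed]): {Cruise, Return, Arming, Ground}.
Cruise ∈ Sat(EF (¬returning ∧ ¬airborne) ∨ AX (E[armed U armed])).

Satisfied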